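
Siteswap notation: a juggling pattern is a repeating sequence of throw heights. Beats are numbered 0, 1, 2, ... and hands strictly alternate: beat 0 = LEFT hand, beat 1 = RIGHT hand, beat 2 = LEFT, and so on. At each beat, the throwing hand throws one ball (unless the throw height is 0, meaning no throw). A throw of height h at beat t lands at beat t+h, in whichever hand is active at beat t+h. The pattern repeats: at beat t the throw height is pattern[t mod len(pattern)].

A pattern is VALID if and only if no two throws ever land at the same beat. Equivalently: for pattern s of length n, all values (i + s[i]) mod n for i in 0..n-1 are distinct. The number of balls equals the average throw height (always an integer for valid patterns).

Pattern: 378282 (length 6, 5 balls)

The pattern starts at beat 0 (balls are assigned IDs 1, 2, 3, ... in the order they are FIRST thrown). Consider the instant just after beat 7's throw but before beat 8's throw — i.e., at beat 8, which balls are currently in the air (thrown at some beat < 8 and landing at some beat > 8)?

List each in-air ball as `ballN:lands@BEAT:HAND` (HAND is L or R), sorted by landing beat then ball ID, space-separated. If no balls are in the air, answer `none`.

Beat 0 (L): throw ball1 h=3 -> lands@3:R; in-air after throw: [b1@3:R]
Beat 1 (R): throw ball2 h=7 -> lands@8:L; in-air after throw: [b1@3:R b2@8:L]
Beat 2 (L): throw ball3 h=8 -> lands@10:L; in-air after throw: [b1@3:R b2@8:L b3@10:L]
Beat 3 (R): throw ball1 h=2 -> lands@5:R; in-air after throw: [b1@5:R b2@8:L b3@10:L]
Beat 4 (L): throw ball4 h=8 -> lands@12:L; in-air after throw: [b1@5:R b2@8:L b3@10:L b4@12:L]
Beat 5 (R): throw ball1 h=2 -> lands@7:R; in-air after throw: [b1@7:R b2@8:L b3@10:L b4@12:L]
Beat 6 (L): throw ball5 h=3 -> lands@9:R; in-air after throw: [b1@7:R b2@8:L b5@9:R b3@10:L b4@12:L]
Beat 7 (R): throw ball1 h=7 -> lands@14:L; in-air after throw: [b2@8:L b5@9:R b3@10:L b4@12:L b1@14:L]
Beat 8 (L): throw ball2 h=8 -> lands@16:L; in-air after throw: [b5@9:R b3@10:L b4@12:L b1@14:L b2@16:L]

Answer: ball5:lands@9:R ball3:lands@10:L ball4:lands@12:L ball1:lands@14:L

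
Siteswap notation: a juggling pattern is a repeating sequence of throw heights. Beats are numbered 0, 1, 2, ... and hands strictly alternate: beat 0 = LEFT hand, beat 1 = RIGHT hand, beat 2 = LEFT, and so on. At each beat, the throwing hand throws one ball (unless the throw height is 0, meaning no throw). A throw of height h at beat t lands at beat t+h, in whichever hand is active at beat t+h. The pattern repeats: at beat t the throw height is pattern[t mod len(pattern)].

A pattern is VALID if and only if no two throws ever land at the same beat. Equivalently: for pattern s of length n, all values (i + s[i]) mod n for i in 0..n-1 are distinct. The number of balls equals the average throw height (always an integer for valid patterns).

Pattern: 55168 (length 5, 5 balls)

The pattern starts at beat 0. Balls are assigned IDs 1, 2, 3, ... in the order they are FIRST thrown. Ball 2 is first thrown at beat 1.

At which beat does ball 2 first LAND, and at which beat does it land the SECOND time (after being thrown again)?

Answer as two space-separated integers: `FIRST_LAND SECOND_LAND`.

Beat 0 (L): throw ball1 h=5 -> lands@5:R; in-air after throw: [b1@5:R]
Beat 1 (R): throw ball2 h=5 -> lands@6:L; in-air after throw: [b1@5:R b2@6:L]
Beat 2 (L): throw ball3 h=1 -> lands@3:R; in-air after throw: [b3@3:R b1@5:R b2@6:L]
Beat 3 (R): throw ball3 h=6 -> lands@9:R; in-air after throw: [b1@5:R b2@6:L b3@9:R]
Beat 4 (L): throw ball4 h=8 -> lands@12:L; in-air after throw: [b1@5:R b2@6:L b3@9:R b4@12:L]
Beat 5 (R): throw ball1 h=5 -> lands@10:L; in-air after throw: [b2@6:L b3@9:R b1@10:L b4@12:L]
Beat 6 (L): throw ball2 h=5 -> lands@11:R; in-air after throw: [b3@9:R b1@10:L b2@11:R b4@12:L]
Beat 7 (R): throw ball5 h=1 -> lands@8:L; in-air after throw: [b5@8:L b3@9:R b1@10:L b2@11:R b4@12:L]
Beat 8 (L): throw ball5 h=6 -> lands@14:L; in-air after throw: [b3@9:R b1@10:L b2@11:R b4@12:L b5@14:L]
Beat 9 (R): throw ball3 h=8 -> lands@17:R; in-air after throw: [b1@10:L b2@11:R b4@12:L b5@14:L b3@17:R]
Beat 10 (L): throw ball1 h=5 -> lands@15:R; in-air after throw: [b2@11:R b4@12:L b5@14:L b1@15:R b3@17:R]
Beat 11 (R): throw ball2 h=5 -> lands@16:L; in-air after throw: [b4@12:L b5@14:L b1@15:R b2@16:L b3@17:R]
Ball 2: thrown@1 h=5 -> first land @6; rethrown@6 h=5 -> second land @11

Answer: 6 11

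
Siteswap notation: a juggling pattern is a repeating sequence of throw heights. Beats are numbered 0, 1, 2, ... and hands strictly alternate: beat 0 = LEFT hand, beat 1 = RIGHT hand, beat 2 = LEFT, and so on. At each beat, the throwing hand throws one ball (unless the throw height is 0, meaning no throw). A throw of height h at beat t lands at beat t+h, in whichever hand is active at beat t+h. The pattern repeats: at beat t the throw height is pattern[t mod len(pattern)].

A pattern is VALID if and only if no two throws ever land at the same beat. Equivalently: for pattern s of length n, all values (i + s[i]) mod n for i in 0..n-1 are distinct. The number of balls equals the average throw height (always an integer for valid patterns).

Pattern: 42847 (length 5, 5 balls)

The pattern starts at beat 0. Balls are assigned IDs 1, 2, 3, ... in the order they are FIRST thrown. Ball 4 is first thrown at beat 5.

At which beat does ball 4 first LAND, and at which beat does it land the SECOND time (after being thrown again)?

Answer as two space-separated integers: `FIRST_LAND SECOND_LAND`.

Beat 0 (L): throw ball1 h=4 -> lands@4:L; in-air after throw: [b1@4:L]
Beat 1 (R): throw ball2 h=2 -> lands@3:R; in-air after throw: [b2@3:R b1@4:L]
Beat 2 (L): throw ball3 h=8 -> lands@10:L; in-air after throw: [b2@3:R b1@4:L b3@10:L]
Beat 3 (R): throw ball2 h=4 -> lands@7:R; in-air after throw: [b1@4:L b2@7:R b3@10:L]
Beat 4 (L): throw ball1 h=7 -> lands@11:R; in-air after throw: [b2@7:R b3@10:L b1@11:R]
Beat 5 (R): throw ball4 h=4 -> lands@9:R; in-air after throw: [b2@7:R b4@9:R b3@10:L b1@11:R]
Beat 6 (L): throw ball5 h=2 -> lands@8:L; in-air after throw: [b2@7:R b5@8:L b4@9:R b3@10:L b1@11:R]
Beat 7 (R): throw ball2 h=8 -> lands@15:R; in-air after throw: [b5@8:L b4@9:R b3@10:L b1@11:R b2@15:R]
Beat 8 (L): throw ball5 h=4 -> lands@12:L; in-air after throw: [b4@9:R b3@10:L b1@11:R b5@12:L b2@15:R]
Beat 9 (R): throw ball4 h=7 -> lands@16:L; in-air after throw: [b3@10:L b1@11:R b5@12:L b2@15:R b4@16:L]
Beat 10 (L): throw ball3 h=4 -> lands@14:L; in-air after throw: [b1@11:R b5@12:L b3@14:L b2@15:R b4@16:L]
Beat 11 (R): throw ball1 h=2 -> lands@13:R; in-air after throw: [b5@12:L b1@13:R b3@14:L b2@15:R b4@16:L]
Beat 12 (L): throw ball5 h=8 -> lands@20:L; in-air after throw: [b1@13:R b3@14:L b2@15:R b4@16:L b5@20:L]
Beat 13 (R): throw ball1 h=4 -> lands@17:R; in-air after throw: [b3@14:L b2@15:R b4@16:L b1@17:R b5@20:L]
Beat 14 (L): throw ball3 h=7 -> lands@21:R; in-air after throw: [b2@15:R b4@16:L b1@17:R b5@20:L b3@21:R]
Beat 15 (R): throw ball2 h=4 -> lands@19:R; in-air after throw: [b4@16:L b1@17:R b2@19:R b5@20:L b3@21:R]
Beat 16 (L): throw ball4 h=2 -> lands@18:L; in-air after throw: [b1@17:R b4@18:L b2@19:R b5@20:L b3@21:R]
Ball 4: thrown@5 h=4 -> first land @9; rethrown@9 h=7 -> second land @16

Answer: 9 16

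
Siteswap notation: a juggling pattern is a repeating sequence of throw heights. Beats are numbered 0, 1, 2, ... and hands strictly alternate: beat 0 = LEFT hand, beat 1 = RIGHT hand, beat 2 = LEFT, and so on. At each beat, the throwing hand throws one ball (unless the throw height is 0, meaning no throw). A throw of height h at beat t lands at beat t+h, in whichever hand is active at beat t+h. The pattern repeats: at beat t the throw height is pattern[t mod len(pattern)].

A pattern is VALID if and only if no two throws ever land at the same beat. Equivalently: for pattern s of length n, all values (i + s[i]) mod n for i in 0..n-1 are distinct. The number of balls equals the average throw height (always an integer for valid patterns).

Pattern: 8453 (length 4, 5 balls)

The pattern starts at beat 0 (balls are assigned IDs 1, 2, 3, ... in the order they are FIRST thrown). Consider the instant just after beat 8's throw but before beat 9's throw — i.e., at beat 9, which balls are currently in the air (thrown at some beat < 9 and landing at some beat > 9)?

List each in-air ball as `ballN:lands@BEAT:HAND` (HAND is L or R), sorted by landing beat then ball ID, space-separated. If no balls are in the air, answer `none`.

Beat 0 (L): throw ball1 h=8 -> lands@8:L; in-air after throw: [b1@8:L]
Beat 1 (R): throw ball2 h=4 -> lands@5:R; in-air after throw: [b2@5:R b1@8:L]
Beat 2 (L): throw ball3 h=5 -> lands@7:R; in-air after throw: [b2@5:R b3@7:R b1@8:L]
Beat 3 (R): throw ball4 h=3 -> lands@6:L; in-air after throw: [b2@5:R b4@6:L b3@7:R b1@8:L]
Beat 4 (L): throw ball5 h=8 -> lands@12:L; in-air after throw: [b2@5:R b4@6:L b3@7:R b1@8:L b5@12:L]
Beat 5 (R): throw ball2 h=4 -> lands@9:R; in-air after throw: [b4@6:L b3@7:R b1@8:L b2@9:R b5@12:L]
Beat 6 (L): throw ball4 h=5 -> lands@11:R; in-air after throw: [b3@7:R b1@8:L b2@9:R b4@11:R b5@12:L]
Beat 7 (R): throw ball3 h=3 -> lands@10:L; in-air after throw: [b1@8:L b2@9:R b3@10:L b4@11:R b5@12:L]
Beat 8 (L): throw ball1 h=8 -> lands@16:L; in-air after throw: [b2@9:R b3@10:L b4@11:R b5@12:L b1@16:L]
Beat 9 (R): throw ball2 h=4 -> lands@13:R; in-air after throw: [b3@10:L b4@11:R b5@12:L b2@13:R b1@16:L]

Answer: ball3:lands@10:L ball4:lands@11:R ball5:lands@12:L ball1:lands@16:L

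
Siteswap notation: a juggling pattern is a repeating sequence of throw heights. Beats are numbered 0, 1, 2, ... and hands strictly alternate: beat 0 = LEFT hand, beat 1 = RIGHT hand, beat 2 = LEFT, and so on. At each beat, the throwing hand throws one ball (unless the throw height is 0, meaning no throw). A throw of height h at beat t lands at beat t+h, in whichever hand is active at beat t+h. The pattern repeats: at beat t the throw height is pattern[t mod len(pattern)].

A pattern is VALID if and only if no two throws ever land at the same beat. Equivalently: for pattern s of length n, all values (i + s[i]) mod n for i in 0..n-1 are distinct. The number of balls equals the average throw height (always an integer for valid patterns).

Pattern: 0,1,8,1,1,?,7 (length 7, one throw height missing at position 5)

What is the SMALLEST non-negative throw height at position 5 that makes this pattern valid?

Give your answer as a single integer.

i=0: (0 + 0) mod 7 = 0
i=1: (1 + 1) mod 7 = 2
i=2: (2 + 8) mod 7 = 3
i=3: (3 + 1) mod 7 = 4
i=4: (4 + 1) mod 7 = 5
i=5: s[i]=? (unknown)
i=6: (6 + 7) mod 7 = 6
Known residues: [0, 2, 3, 4, 5, 6]; need a permutation of 0..6, so missing residue r = 1
Need (5 + s) mod 7 = 1; smallest s = (1 - 5) mod 7 = 3

Answer: 3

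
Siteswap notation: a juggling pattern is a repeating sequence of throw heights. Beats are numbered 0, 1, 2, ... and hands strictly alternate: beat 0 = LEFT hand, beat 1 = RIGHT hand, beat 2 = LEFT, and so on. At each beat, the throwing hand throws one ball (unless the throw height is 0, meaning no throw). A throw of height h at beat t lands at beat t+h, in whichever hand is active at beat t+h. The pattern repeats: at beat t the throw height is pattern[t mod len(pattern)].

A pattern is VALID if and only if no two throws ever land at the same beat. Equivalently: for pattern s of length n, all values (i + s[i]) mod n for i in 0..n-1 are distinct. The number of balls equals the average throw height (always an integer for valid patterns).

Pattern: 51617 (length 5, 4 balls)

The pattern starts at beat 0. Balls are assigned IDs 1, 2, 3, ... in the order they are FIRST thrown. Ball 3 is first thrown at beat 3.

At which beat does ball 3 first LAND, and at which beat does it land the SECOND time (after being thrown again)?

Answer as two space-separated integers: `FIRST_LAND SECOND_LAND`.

Beat 0 (L): throw ball1 h=5 -> lands@5:R; in-air after throw: [b1@5:R]
Beat 1 (R): throw ball2 h=1 -> lands@2:L; in-air after throw: [b2@2:L b1@5:R]
Beat 2 (L): throw ball2 h=6 -> lands@8:L; in-air after throw: [b1@5:R b2@8:L]
Beat 3 (R): throw ball3 h=1 -> lands@4:L; in-air after throw: [b3@4:L b1@5:R b2@8:L]
Beat 4 (L): throw ball3 h=7 -> lands@11:R; in-air after throw: [b1@5:R b2@8:L b3@11:R]
Beat 5 (R): throw ball1 h=5 -> lands@10:L; in-air after throw: [b2@8:L b1@10:L b3@11:R]
Beat 6 (L): throw ball4 h=1 -> lands@7:R; in-air after throw: [b4@7:R b2@8:L b1@10:L b3@11:R]
Beat 7 (R): throw ball4 h=6 -> lands@13:R; in-air after throw: [b2@8:L b1@10:L b3@11:R b4@13:R]
Beat 8 (L): throw ball2 h=1 -> lands@9:R; in-air after throw: [b2@9:R b1@10:L b3@11:R b4@13:R]
Beat 9 (R): throw ball2 h=7 -> lands@16:L; in-air after throw: [b1@10:L b3@11:R b4@13:R b2@16:L]
Beat 10 (L): throw ball1 h=5 -> lands@15:R; in-air after throw: [b3@11:R b4@13:R b1@15:R b2@16:L]
Beat 11 (R): throw ball3 h=1 -> lands@12:L; in-air after throw: [b3@12:L b4@13:R b1@15:R b2@16:L]
Ball 3: thrown@3 h=1 -> first land @4; rethrown@4 h=7 -> second land @11

Answer: 4 11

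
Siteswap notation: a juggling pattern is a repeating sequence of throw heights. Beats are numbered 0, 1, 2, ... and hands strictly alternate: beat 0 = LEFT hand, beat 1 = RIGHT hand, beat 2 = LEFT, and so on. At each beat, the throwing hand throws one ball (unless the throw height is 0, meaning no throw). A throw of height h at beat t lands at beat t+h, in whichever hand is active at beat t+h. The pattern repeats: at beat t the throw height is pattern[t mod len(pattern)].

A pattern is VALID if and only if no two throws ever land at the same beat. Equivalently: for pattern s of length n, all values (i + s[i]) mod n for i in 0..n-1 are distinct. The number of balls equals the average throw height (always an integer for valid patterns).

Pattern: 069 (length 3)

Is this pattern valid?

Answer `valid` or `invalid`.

Answer: valid

Derivation:
i=0: (i + s[i]) mod n = (0 + 0) mod 3 = 0
i=1: (i + s[i]) mod n = (1 + 6) mod 3 = 1
i=2: (i + s[i]) mod n = (2 + 9) mod 3 = 2
Residues: [0, 1, 2], distinct: True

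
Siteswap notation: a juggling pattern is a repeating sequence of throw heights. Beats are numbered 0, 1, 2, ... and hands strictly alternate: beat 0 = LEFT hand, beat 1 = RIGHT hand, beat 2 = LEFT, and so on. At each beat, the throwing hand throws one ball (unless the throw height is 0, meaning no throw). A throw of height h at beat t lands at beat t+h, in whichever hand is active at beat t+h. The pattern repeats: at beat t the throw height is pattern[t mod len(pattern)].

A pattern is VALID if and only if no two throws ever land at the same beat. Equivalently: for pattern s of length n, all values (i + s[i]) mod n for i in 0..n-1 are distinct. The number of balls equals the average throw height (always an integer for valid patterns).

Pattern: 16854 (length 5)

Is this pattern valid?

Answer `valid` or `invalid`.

i=0: (i + s[i]) mod n = (0 + 1) mod 5 = 1
i=1: (i + s[i]) mod n = (1 + 6) mod 5 = 2
i=2: (i + s[i]) mod n = (2 + 8) mod 5 = 0
i=3: (i + s[i]) mod n = (3 + 5) mod 5 = 3
i=4: (i + s[i]) mod n = (4 + 4) mod 5 = 3
Residues: [1, 2, 0, 3, 3], distinct: False

Answer: invalid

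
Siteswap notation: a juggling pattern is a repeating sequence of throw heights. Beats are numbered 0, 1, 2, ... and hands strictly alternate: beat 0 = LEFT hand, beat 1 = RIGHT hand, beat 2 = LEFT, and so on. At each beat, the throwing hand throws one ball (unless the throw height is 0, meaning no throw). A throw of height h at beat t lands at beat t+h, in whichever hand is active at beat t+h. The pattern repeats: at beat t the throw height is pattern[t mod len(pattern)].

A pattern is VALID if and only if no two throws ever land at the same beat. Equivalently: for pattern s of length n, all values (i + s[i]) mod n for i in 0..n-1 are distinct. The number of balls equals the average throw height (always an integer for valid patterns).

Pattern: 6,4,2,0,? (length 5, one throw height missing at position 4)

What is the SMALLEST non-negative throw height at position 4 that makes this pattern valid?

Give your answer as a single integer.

i=0: (0 + 6) mod 5 = 1
i=1: (1 + 4) mod 5 = 0
i=2: (2 + 2) mod 5 = 4
i=3: (3 + 0) mod 5 = 3
i=4: s[i]=? (unknown)
Known residues: [0, 1, 3, 4]; need a permutation of 0..4, so missing residue r = 2
Need (4 + s) mod 5 = 2; smallest s = (2 - 4) mod 5 = 3

Answer: 3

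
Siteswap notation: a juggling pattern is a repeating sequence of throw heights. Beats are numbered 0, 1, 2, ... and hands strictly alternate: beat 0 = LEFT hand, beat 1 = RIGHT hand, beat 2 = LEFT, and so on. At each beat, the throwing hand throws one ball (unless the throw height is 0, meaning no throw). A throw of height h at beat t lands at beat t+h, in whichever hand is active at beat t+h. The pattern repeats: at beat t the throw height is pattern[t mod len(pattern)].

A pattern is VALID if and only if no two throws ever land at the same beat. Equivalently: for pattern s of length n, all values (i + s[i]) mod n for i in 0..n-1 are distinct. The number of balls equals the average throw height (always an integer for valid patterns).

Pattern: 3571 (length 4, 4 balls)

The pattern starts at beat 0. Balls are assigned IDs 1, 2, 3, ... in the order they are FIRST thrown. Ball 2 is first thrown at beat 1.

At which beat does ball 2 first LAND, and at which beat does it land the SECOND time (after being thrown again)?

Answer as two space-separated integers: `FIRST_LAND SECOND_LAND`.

Beat 0 (L): throw ball1 h=3 -> lands@3:R; in-air after throw: [b1@3:R]
Beat 1 (R): throw ball2 h=5 -> lands@6:L; in-air after throw: [b1@3:R b2@6:L]
Beat 2 (L): throw ball3 h=7 -> lands@9:R; in-air after throw: [b1@3:R b2@6:L b3@9:R]
Beat 3 (R): throw ball1 h=1 -> lands@4:L; in-air after throw: [b1@4:L b2@6:L b3@9:R]
Beat 4 (L): throw ball1 h=3 -> lands@7:R; in-air after throw: [b2@6:L b1@7:R b3@9:R]
Beat 5 (R): throw ball4 h=5 -> lands@10:L; in-air after throw: [b2@6:L b1@7:R b3@9:R b4@10:L]
Beat 6 (L): throw ball2 h=7 -> lands@13:R; in-air after throw: [b1@7:R b3@9:R b4@10:L b2@13:R]
Beat 7 (R): throw ball1 h=1 -> lands@8:L; in-air after throw: [b1@8:L b3@9:R b4@10:L b2@13:R]
Beat 8 (L): throw ball1 h=3 -> lands@11:R; in-air after throw: [b3@9:R b4@10:L b1@11:R b2@13:R]
Beat 9 (R): throw ball3 h=5 -> lands@14:L; in-air after throw: [b4@10:L b1@11:R b2@13:R b3@14:L]
Beat 10 (L): throw ball4 h=7 -> lands@17:R; in-air after throw: [b1@11:R b2@13:R b3@14:L b4@17:R]
Beat 11 (R): throw ball1 h=1 -> lands@12:L; in-air after throw: [b1@12:L b2@13:R b3@14:L b4@17:R]
Beat 12 (L): throw ball1 h=3 -> lands@15:R; in-air after throw: [b2@13:R b3@14:L b1@15:R b4@17:R]
Beat 13 (R): throw ball2 h=5 -> lands@18:L; in-air after throw: [b3@14:L b1@15:R b4@17:R b2@18:L]
Ball 2: thrown@1 h=5 -> first land @6; rethrown@6 h=7 -> second land @13

Answer: 6 13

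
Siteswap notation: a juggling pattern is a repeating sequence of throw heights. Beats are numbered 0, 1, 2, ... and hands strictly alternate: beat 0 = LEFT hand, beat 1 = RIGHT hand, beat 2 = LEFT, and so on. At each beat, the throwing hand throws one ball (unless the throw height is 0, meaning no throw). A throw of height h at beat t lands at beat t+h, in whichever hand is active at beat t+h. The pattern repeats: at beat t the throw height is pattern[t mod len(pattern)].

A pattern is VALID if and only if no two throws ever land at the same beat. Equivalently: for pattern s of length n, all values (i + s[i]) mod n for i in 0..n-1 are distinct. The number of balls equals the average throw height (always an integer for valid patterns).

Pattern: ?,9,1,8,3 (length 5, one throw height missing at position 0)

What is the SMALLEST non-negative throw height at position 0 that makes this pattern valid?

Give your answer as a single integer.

Answer: 4

Derivation:
i=0: s[i]=? (unknown)
i=1: (1 + 9) mod 5 = 0
i=2: (2 + 1) mod 5 = 3
i=3: (3 + 8) mod 5 = 1
i=4: (4 + 3) mod 5 = 2
Known residues: [0, 1, 2, 3]; need a permutation of 0..4, so missing residue r = 4
Need (0 + s) mod 5 = 4; smallest s = (4 - 0) mod 5 = 4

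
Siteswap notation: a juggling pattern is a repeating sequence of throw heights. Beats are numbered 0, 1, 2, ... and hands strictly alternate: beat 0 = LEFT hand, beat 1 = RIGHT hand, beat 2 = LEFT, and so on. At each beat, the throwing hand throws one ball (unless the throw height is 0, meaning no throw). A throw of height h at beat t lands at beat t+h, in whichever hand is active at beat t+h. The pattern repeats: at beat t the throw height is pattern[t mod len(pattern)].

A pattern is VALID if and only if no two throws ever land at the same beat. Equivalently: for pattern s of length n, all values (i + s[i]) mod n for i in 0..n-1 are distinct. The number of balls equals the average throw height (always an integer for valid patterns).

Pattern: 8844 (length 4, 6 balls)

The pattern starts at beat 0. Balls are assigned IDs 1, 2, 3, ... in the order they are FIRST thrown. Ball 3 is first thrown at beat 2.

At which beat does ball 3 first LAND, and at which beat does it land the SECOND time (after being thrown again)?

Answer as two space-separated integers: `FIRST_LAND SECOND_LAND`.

Answer: 6 10

Derivation:
Beat 0 (L): throw ball1 h=8 -> lands@8:L; in-air after throw: [b1@8:L]
Beat 1 (R): throw ball2 h=8 -> lands@9:R; in-air after throw: [b1@8:L b2@9:R]
Beat 2 (L): throw ball3 h=4 -> lands@6:L; in-air after throw: [b3@6:L b1@8:L b2@9:R]
Beat 3 (R): throw ball4 h=4 -> lands@7:R; in-air after throw: [b3@6:L b4@7:R b1@8:L b2@9:R]
Beat 4 (L): throw ball5 h=8 -> lands@12:L; in-air after throw: [b3@6:L b4@7:R b1@8:L b2@9:R b5@12:L]
Beat 5 (R): throw ball6 h=8 -> lands@13:R; in-air after throw: [b3@6:L b4@7:R b1@8:L b2@9:R b5@12:L b6@13:R]
Beat 6 (L): throw ball3 h=4 -> lands@10:L; in-air after throw: [b4@7:R b1@8:L b2@9:R b3@10:L b5@12:L b6@13:R]
Beat 7 (R): throw ball4 h=4 -> lands@11:R; in-air after throw: [b1@8:L b2@9:R b3@10:L b4@11:R b5@12:L b6@13:R]
Beat 8 (L): throw ball1 h=8 -> lands@16:L; in-air after throw: [b2@9:R b3@10:L b4@11:R b5@12:L b6@13:R b1@16:L]
Beat 9 (R): throw ball2 h=8 -> lands@17:R; in-air after throw: [b3@10:L b4@11:R b5@12:L b6@13:R b1@16:L b2@17:R]
Beat 10 (L): throw ball3 h=4 -> lands@14:L; in-air after throw: [b4@11:R b5@12:L b6@13:R b3@14:L b1@16:L b2@17:R]
Ball 3: thrown@2 h=4 -> first land @6; rethrown@6 h=4 -> second land @10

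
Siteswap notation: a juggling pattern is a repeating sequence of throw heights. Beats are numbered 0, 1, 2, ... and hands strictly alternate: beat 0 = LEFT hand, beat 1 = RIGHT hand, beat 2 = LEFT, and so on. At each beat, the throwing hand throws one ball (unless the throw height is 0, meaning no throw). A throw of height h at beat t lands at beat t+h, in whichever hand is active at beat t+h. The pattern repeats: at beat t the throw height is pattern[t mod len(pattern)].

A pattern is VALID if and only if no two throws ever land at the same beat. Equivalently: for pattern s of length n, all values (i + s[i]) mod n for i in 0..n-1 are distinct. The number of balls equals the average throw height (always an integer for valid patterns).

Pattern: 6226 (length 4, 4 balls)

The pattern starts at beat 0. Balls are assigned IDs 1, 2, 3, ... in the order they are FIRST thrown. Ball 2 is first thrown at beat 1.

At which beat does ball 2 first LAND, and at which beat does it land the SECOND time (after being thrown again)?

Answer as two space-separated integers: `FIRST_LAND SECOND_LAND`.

Answer: 3 9

Derivation:
Beat 0 (L): throw ball1 h=6 -> lands@6:L; in-air after throw: [b1@6:L]
Beat 1 (R): throw ball2 h=2 -> lands@3:R; in-air after throw: [b2@3:R b1@6:L]
Beat 2 (L): throw ball3 h=2 -> lands@4:L; in-air after throw: [b2@3:R b3@4:L b1@6:L]
Beat 3 (R): throw ball2 h=6 -> lands@9:R; in-air after throw: [b3@4:L b1@6:L b2@9:R]
Beat 4 (L): throw ball3 h=6 -> lands@10:L; in-air after throw: [b1@6:L b2@9:R b3@10:L]
Beat 5 (R): throw ball4 h=2 -> lands@7:R; in-air after throw: [b1@6:L b4@7:R b2@9:R b3@10:L]
Beat 6 (L): throw ball1 h=2 -> lands@8:L; in-air after throw: [b4@7:R b1@8:L b2@9:R b3@10:L]
Beat 7 (R): throw ball4 h=6 -> lands@13:R; in-air after throw: [b1@8:L b2@9:R b3@10:L b4@13:R]
Beat 8 (L): throw ball1 h=6 -> lands@14:L; in-air after throw: [b2@9:R b3@10:L b4@13:R b1@14:L]
Beat 9 (R): throw ball2 h=2 -> lands@11:R; in-air after throw: [b3@10:L b2@11:R b4@13:R b1@14:L]
Ball 2: thrown@1 h=2 -> first land @3; rethrown@3 h=6 -> second land @9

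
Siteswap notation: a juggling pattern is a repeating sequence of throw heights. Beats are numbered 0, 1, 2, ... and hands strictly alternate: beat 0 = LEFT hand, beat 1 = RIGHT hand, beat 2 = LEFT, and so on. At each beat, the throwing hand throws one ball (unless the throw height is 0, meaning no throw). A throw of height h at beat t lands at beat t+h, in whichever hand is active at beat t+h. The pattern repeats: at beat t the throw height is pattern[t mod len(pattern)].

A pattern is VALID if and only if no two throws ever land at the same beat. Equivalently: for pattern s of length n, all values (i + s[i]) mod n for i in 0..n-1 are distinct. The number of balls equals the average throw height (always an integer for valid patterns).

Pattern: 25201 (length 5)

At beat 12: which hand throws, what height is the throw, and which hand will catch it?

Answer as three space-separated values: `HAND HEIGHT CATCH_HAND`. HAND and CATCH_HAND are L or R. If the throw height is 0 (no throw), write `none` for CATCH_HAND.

Beat 12: 12 mod 2 = 0, so hand = L
Throw height = pattern[12 mod 5] = pattern[2] = 2
Lands at beat 12+2=14, 14 mod 2 = 0, so catch hand = L

Answer: L 2 L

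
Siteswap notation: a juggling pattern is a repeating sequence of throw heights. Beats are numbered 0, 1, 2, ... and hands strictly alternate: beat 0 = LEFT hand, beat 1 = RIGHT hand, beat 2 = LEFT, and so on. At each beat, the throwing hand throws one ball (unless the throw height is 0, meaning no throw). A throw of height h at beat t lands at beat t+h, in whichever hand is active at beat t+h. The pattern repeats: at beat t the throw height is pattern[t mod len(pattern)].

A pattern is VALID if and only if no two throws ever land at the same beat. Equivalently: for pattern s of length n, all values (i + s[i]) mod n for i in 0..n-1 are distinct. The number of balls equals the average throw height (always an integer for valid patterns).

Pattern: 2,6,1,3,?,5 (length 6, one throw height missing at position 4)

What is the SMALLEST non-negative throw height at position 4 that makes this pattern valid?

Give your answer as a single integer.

Answer: 1

Derivation:
i=0: (0 + 2) mod 6 = 2
i=1: (1 + 6) mod 6 = 1
i=2: (2 + 1) mod 6 = 3
i=3: (3 + 3) mod 6 = 0
i=4: s[i]=? (unknown)
i=5: (5 + 5) mod 6 = 4
Known residues: [0, 1, 2, 3, 4]; need a permutation of 0..5, so missing residue r = 5
Need (4 + s) mod 6 = 5; smallest s = (5 - 4) mod 6 = 1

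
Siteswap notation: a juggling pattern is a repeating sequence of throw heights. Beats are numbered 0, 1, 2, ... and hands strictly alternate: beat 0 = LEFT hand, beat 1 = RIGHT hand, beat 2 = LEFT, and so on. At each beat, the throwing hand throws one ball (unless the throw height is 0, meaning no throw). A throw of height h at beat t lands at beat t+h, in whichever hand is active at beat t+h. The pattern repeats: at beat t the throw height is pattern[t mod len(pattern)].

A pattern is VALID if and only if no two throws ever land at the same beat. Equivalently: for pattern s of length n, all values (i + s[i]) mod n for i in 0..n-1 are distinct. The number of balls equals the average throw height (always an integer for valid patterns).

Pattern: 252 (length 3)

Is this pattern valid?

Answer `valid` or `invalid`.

Answer: valid

Derivation:
i=0: (i + s[i]) mod n = (0 + 2) mod 3 = 2
i=1: (i + s[i]) mod n = (1 + 5) mod 3 = 0
i=2: (i + s[i]) mod n = (2 + 2) mod 3 = 1
Residues: [2, 0, 1], distinct: True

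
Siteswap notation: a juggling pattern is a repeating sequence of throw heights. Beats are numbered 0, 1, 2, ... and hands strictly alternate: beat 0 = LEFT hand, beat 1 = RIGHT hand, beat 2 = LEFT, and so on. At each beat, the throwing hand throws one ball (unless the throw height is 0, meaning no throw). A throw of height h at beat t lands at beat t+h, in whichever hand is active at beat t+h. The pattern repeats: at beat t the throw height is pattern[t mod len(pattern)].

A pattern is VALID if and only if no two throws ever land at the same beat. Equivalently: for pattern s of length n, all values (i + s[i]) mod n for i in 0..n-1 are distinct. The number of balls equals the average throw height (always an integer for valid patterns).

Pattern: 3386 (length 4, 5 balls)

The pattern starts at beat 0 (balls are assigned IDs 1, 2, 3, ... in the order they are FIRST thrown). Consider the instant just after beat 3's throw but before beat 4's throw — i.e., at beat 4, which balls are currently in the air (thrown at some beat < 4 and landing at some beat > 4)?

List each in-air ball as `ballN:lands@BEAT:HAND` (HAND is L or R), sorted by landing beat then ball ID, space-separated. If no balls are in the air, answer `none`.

Beat 0 (L): throw ball1 h=3 -> lands@3:R; in-air after throw: [b1@3:R]
Beat 1 (R): throw ball2 h=3 -> lands@4:L; in-air after throw: [b1@3:R b2@4:L]
Beat 2 (L): throw ball3 h=8 -> lands@10:L; in-air after throw: [b1@3:R b2@4:L b3@10:L]
Beat 3 (R): throw ball1 h=6 -> lands@9:R; in-air after throw: [b2@4:L b1@9:R b3@10:L]
Beat 4 (L): throw ball2 h=3 -> lands@7:R; in-air after throw: [b2@7:R b1@9:R b3@10:L]

Answer: ball1:lands@9:R ball3:lands@10:L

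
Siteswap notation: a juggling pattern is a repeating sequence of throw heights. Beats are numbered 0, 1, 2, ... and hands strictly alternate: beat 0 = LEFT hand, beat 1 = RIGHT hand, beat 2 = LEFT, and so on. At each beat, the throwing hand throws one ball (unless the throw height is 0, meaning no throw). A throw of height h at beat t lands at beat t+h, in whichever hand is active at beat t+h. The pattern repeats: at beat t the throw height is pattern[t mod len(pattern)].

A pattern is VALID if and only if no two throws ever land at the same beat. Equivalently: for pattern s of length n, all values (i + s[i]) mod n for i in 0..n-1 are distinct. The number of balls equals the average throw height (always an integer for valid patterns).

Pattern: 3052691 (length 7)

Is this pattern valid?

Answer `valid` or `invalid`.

Answer: invalid

Derivation:
i=0: (i + s[i]) mod n = (0 + 3) mod 7 = 3
i=1: (i + s[i]) mod n = (1 + 0) mod 7 = 1
i=2: (i + s[i]) mod n = (2 + 5) mod 7 = 0
i=3: (i + s[i]) mod n = (3 + 2) mod 7 = 5
i=4: (i + s[i]) mod n = (4 + 6) mod 7 = 3
i=5: (i + s[i]) mod n = (5 + 9) mod 7 = 0
i=6: (i + s[i]) mod n = (6 + 1) mod 7 = 0
Residues: [3, 1, 0, 5, 3, 0, 0], distinct: False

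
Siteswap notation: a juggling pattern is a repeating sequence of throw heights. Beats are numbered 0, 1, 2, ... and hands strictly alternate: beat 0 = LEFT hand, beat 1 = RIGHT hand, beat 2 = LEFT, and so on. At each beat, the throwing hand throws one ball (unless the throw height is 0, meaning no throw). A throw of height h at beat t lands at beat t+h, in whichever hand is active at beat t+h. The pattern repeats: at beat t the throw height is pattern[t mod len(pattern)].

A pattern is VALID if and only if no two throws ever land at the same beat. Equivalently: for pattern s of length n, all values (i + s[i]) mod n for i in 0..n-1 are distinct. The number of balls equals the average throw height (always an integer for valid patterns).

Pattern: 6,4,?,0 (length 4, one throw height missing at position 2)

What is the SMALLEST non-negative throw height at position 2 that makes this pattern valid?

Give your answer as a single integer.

i=0: (0 + 6) mod 4 = 2
i=1: (1 + 4) mod 4 = 1
i=2: s[i]=? (unknown)
i=3: (3 + 0) mod 4 = 3
Known residues: [1, 2, 3]; need a permutation of 0..3, so missing residue r = 0
Need (2 + s) mod 4 = 0; smallest s = (0 - 2) mod 4 = 2

Answer: 2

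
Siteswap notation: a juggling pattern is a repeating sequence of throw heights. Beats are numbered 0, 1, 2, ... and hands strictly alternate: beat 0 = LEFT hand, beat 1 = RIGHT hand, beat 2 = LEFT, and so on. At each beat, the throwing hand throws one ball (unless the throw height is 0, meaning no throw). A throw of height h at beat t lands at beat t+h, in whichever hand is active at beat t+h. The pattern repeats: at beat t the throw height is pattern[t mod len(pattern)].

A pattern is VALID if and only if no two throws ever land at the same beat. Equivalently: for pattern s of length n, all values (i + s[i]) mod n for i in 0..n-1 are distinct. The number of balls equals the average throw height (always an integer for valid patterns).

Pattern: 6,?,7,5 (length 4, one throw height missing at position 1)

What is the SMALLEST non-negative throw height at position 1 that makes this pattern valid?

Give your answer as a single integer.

Answer: 2

Derivation:
i=0: (0 + 6) mod 4 = 2
i=1: s[i]=? (unknown)
i=2: (2 + 7) mod 4 = 1
i=3: (3 + 5) mod 4 = 0
Known residues: [0, 1, 2]; need a permutation of 0..3, so missing residue r = 3
Need (1 + s) mod 4 = 3; smallest s = (3 - 1) mod 4 = 2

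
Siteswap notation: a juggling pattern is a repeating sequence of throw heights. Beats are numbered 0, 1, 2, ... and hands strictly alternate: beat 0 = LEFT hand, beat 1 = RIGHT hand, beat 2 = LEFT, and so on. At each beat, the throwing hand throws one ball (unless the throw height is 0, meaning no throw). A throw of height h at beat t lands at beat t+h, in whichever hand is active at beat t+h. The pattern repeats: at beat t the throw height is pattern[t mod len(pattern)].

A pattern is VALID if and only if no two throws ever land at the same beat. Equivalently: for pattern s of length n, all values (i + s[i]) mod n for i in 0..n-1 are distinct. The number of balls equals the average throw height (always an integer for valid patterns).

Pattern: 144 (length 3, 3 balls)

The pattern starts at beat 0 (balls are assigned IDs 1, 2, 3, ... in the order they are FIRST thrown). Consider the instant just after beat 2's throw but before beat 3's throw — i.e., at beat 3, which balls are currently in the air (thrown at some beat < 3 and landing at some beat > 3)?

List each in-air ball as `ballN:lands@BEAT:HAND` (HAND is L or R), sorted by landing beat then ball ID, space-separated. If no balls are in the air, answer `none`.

Answer: ball1:lands@5:R ball2:lands@6:L

Derivation:
Beat 0 (L): throw ball1 h=1 -> lands@1:R; in-air after throw: [b1@1:R]
Beat 1 (R): throw ball1 h=4 -> lands@5:R; in-air after throw: [b1@5:R]
Beat 2 (L): throw ball2 h=4 -> lands@6:L; in-air after throw: [b1@5:R b2@6:L]
Beat 3 (R): throw ball3 h=1 -> lands@4:L; in-air after throw: [b3@4:L b1@5:R b2@6:L]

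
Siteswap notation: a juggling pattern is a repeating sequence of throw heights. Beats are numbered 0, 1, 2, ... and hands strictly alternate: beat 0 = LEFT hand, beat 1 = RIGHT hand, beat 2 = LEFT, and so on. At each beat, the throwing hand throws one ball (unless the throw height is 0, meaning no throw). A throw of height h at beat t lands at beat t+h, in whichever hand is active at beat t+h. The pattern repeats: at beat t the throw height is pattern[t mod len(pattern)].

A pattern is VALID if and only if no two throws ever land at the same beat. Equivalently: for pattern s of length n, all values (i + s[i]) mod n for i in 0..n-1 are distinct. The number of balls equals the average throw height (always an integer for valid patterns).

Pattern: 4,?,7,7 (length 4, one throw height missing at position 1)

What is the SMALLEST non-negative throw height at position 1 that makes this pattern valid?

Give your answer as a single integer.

i=0: (0 + 4) mod 4 = 0
i=1: s[i]=? (unknown)
i=2: (2 + 7) mod 4 = 1
i=3: (3 + 7) mod 4 = 2
Known residues: [0, 1, 2]; need a permutation of 0..3, so missing residue r = 3
Need (1 + s) mod 4 = 3; smallest s = (3 - 1) mod 4 = 2

Answer: 2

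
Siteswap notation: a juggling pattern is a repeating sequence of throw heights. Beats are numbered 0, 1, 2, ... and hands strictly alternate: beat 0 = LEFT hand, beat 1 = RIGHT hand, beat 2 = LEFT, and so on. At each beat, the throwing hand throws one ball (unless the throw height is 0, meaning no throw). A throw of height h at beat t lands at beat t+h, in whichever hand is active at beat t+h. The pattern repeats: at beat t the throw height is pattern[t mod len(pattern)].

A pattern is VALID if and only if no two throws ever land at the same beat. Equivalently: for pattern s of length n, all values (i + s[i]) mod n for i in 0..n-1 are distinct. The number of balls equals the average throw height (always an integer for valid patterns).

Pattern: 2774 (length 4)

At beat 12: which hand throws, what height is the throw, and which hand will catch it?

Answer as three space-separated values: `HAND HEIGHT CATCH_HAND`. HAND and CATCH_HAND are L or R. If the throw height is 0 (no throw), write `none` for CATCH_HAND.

Answer: L 2 L

Derivation:
Beat 12: 12 mod 2 = 0, so hand = L
Throw height = pattern[12 mod 4] = pattern[0] = 2
Lands at beat 12+2=14, 14 mod 2 = 0, so catch hand = L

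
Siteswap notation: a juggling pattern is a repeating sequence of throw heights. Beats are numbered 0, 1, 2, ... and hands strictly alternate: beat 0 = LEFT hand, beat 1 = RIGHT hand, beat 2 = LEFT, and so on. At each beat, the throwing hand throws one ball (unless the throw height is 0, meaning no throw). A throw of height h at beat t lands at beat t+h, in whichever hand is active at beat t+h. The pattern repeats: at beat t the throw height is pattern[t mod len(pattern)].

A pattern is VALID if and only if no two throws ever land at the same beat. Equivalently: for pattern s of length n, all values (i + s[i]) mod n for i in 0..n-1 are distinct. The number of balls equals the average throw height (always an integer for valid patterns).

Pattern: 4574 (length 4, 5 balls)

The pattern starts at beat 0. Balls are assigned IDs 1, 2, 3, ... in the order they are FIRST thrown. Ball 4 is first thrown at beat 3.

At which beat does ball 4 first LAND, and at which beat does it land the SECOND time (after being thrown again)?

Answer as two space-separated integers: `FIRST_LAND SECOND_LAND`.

Answer: 7 11

Derivation:
Beat 0 (L): throw ball1 h=4 -> lands@4:L; in-air after throw: [b1@4:L]
Beat 1 (R): throw ball2 h=5 -> lands@6:L; in-air after throw: [b1@4:L b2@6:L]
Beat 2 (L): throw ball3 h=7 -> lands@9:R; in-air after throw: [b1@4:L b2@6:L b3@9:R]
Beat 3 (R): throw ball4 h=4 -> lands@7:R; in-air after throw: [b1@4:L b2@6:L b4@7:R b3@9:R]
Beat 4 (L): throw ball1 h=4 -> lands@8:L; in-air after throw: [b2@6:L b4@7:R b1@8:L b3@9:R]
Beat 5 (R): throw ball5 h=5 -> lands@10:L; in-air after throw: [b2@6:L b4@7:R b1@8:L b3@9:R b5@10:L]
Beat 6 (L): throw ball2 h=7 -> lands@13:R; in-air after throw: [b4@7:R b1@8:L b3@9:R b5@10:L b2@13:R]
Beat 7 (R): throw ball4 h=4 -> lands@11:R; in-air after throw: [b1@8:L b3@9:R b5@10:L b4@11:R b2@13:R]
Beat 8 (L): throw ball1 h=4 -> lands@12:L; in-air after throw: [b3@9:R b5@10:L b4@11:R b1@12:L b2@13:R]
Beat 9 (R): throw ball3 h=5 -> lands@14:L; in-air after throw: [b5@10:L b4@11:R b1@12:L b2@13:R b3@14:L]
Beat 10 (L): throw ball5 h=7 -> lands@17:R; in-air after throw: [b4@11:R b1@12:L b2@13:R b3@14:L b5@17:R]
Beat 11 (R): throw ball4 h=4 -> lands@15:R; in-air after throw: [b1@12:L b2@13:R b3@14:L b4@15:R b5@17:R]
Ball 4: thrown@3 h=4 -> first land @7; rethrown@7 h=4 -> second land @11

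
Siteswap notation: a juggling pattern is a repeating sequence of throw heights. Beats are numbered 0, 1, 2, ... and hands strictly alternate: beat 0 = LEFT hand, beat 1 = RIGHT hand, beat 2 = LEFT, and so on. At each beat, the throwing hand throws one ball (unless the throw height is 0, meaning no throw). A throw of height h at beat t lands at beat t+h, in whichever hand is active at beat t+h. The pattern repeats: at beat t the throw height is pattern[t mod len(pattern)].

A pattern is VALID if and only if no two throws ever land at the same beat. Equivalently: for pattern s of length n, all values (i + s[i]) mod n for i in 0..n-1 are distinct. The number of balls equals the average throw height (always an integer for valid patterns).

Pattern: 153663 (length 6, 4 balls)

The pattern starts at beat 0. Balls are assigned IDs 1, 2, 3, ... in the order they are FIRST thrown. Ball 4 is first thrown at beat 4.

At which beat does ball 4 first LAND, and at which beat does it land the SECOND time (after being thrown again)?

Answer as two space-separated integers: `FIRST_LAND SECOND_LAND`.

Answer: 10 16

Derivation:
Beat 0 (L): throw ball1 h=1 -> lands@1:R; in-air after throw: [b1@1:R]
Beat 1 (R): throw ball1 h=5 -> lands@6:L; in-air after throw: [b1@6:L]
Beat 2 (L): throw ball2 h=3 -> lands@5:R; in-air after throw: [b2@5:R b1@6:L]
Beat 3 (R): throw ball3 h=6 -> lands@9:R; in-air after throw: [b2@5:R b1@6:L b3@9:R]
Beat 4 (L): throw ball4 h=6 -> lands@10:L; in-air after throw: [b2@5:R b1@6:L b3@9:R b4@10:L]
Beat 5 (R): throw ball2 h=3 -> lands@8:L; in-air after throw: [b1@6:L b2@8:L b3@9:R b4@10:L]
Beat 6 (L): throw ball1 h=1 -> lands@7:R; in-air after throw: [b1@7:R b2@8:L b3@9:R b4@10:L]
Beat 7 (R): throw ball1 h=5 -> lands@12:L; in-air after throw: [b2@8:L b3@9:R b4@10:L b1@12:L]
Beat 8 (L): throw ball2 h=3 -> lands@11:R; in-air after throw: [b3@9:R b4@10:L b2@11:R b1@12:L]
Beat 9 (R): throw ball3 h=6 -> lands@15:R; in-air after throw: [b4@10:L b2@11:R b1@12:L b3@15:R]
Beat 10 (L): throw ball4 h=6 -> lands@16:L; in-air after throw: [b2@11:R b1@12:L b3@15:R b4@16:L]
Beat 11 (R): throw ball2 h=3 -> lands@14:L; in-air after throw: [b1@12:L b2@14:L b3@15:R b4@16:L]
Beat 12 (L): throw ball1 h=1 -> lands@13:R; in-air after throw: [b1@13:R b2@14:L b3@15:R b4@16:L]
Beat 13 (R): throw ball1 h=5 -> lands@18:L; in-air after throw: [b2@14:L b3@15:R b4@16:L b1@18:L]
Beat 14 (L): throw ball2 h=3 -> lands@17:R; in-air after throw: [b3@15:R b4@16:L b2@17:R b1@18:L]
Beat 15 (R): throw ball3 h=6 -> lands@21:R; in-air after throw: [b4@16:L b2@17:R b1@18:L b3@21:R]
Beat 16 (L): throw ball4 h=6 -> lands@22:L; in-air after throw: [b2@17:R b1@18:L b3@21:R b4@22:L]
Ball 4: thrown@4 h=6 -> first land @10; rethrown@10 h=6 -> second land @16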